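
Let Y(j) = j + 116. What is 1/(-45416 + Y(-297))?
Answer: -1/45597 ≈ -2.1931e-5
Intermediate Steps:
Y(j) = 116 + j
1/(-45416 + Y(-297)) = 1/(-45416 + (116 - 297)) = 1/(-45416 - 181) = 1/(-45597) = -1/45597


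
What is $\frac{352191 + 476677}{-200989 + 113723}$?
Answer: $- \frac{414434}{43633} \approx -9.4982$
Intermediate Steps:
$\frac{352191 + 476677}{-200989 + 113723} = \frac{828868}{-87266} = 828868 \left(- \frac{1}{87266}\right) = - \frac{414434}{43633}$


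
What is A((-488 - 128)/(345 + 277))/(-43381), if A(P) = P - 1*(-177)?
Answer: -54739/13491491 ≈ -0.0040573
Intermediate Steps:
A(P) = 177 + P (A(P) = P + 177 = 177 + P)
A((-488 - 128)/(345 + 277))/(-43381) = (177 + (-488 - 128)/(345 + 277))/(-43381) = (177 - 616/622)*(-1/43381) = (177 - 616*1/622)*(-1/43381) = (177 - 308/311)*(-1/43381) = (54739/311)*(-1/43381) = -54739/13491491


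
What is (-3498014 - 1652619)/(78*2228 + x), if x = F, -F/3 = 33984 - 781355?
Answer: -5150633/2415897 ≈ -2.1320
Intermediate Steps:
F = 2242113 (F = -3*(33984 - 781355) = -3*(-747371) = 2242113)
x = 2242113
(-3498014 - 1652619)/(78*2228 + x) = (-3498014 - 1652619)/(78*2228 + 2242113) = -5150633/(173784 + 2242113) = -5150633/2415897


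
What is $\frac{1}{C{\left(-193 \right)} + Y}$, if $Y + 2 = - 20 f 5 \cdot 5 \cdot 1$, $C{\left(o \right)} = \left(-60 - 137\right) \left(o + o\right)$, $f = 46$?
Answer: $\frac{1}{53040} \approx 1.8854 \cdot 10^{-5}$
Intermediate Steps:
$C{\left(o \right)} = - 394 o$ ($C{\left(o \right)} = - 197 \cdot 2 o = - 394 o$)
$Y = -23002$ ($Y = -2 + \left(-20\right) 46 \cdot 5 \cdot 5 \cdot 1 = -2 - 920 \cdot 25 \cdot 1 = -2 - 23000 = -23002$)
$\frac{1}{C{\left(-193 \right)} + Y} = \frac{1}{\left(-394\right) \left(-193\right) - 23002} = \frac{1}{76042 - 23002} = \frac{1}{53040}$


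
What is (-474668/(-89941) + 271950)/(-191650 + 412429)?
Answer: 461508106/374661963 ≈ 1.2318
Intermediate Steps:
(-474668/(-89941) + 271950)/(-191650 + 412429) = (-474668*(-1/89941) + 271950)/220779 = (8956/1697 + 271950)*(1/220779) = (461508106/1697)*(1/220779) = 461508106/374661963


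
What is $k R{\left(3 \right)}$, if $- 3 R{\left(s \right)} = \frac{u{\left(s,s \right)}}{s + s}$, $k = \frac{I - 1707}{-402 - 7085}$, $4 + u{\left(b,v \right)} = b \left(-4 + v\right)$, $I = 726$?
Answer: $\frac{763}{14974} \approx 0.050955$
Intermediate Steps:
$u{\left(b,v \right)} = -4 + b \left(-4 + v\right)$
$k = \frac{981}{7487}$ ($k = \frac{726 - 1707}{-402 - 7085} = - \frac{981}{-7487} = \left(-981\right) \left(- \frac{1}{7487}\right) = \frac{981}{7487} \approx 0.13103$)
$R{\left(s \right)} = - \frac{-4 + s^{2} - 4 s}{6 s}$ ($R{\left(s \right)} = - \frac{\frac{1}{s + s} \left(-4 - 4 s + s s\right)}{3} = - \frac{\frac{1}{2 s} \left(-4 - 4 s + s^{2}\right)}{3} = - \frac{\frac{1}{2 s} \left(-4 + s^{2} - 4 s\right)}{3} = - \frac{\frac{1}{2} \frac{1}{s} \left(-4 + s^{2} - 4 s\right)}{3} = - \frac{-4 + s^{2} - 4 s}{6 s}$)
$k R{\left(3 \right)} = \frac{981 \frac{4 - 3^{2} + 4 \cdot 3}{6 \cdot 3}}{7487} = \frac{981 \cdot \frac{1}{6} \cdot \frac{1}{3} \left(4 - 9 + 12\right)}{7487} = \frac{981 \cdot \frac{1}{6} \cdot \frac{1}{3} \cdot 7}{7487} = \frac{981}{7487} \cdot \frac{7}{18} = \frac{763}{14974}$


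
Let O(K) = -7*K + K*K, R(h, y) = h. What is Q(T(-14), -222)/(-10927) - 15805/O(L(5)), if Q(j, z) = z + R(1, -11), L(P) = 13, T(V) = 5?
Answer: -172683997/852306 ≈ -202.61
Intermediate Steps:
O(K) = K**2 - 7*K (O(K) = -7*K + K**2 = K**2 - 7*K)
Q(j, z) = 1 + z (Q(j, z) = z + 1 = 1 + z)
Q(T(-14), -222)/(-10927) - 15805/O(L(5)) = (1 - 222)/(-10927) - 15805*1/(13*(-7 + 13)) = -221*(-1/10927) - 15805/(13*6) = 221/10927 - 15805/78 = -172683997/852306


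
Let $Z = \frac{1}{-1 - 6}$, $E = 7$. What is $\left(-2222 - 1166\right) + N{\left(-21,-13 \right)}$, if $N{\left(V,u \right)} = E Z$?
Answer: $-3389$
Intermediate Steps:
$Z = - \frac{1}{7}$ ($Z = \frac{1}{-7} = - \frac{1}{7} \approx -0.14286$)
$N{\left(V,u \right)} = -1$ ($N{\left(V,u \right)} = 7 \left(- \frac{1}{7}\right) = -1$)
$\left(-2222 - 1166\right) + N{\left(-21,-13 \right)} = \left(-2222 - 1166\right) - 1 = -3388 - 1 = -3389$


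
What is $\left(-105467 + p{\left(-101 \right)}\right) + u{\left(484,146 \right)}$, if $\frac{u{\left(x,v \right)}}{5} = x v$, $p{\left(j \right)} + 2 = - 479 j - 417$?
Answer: $295813$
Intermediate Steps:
$p{\left(j \right)} = -419 - 479 j$ ($p{\left(j \right)} = -2 - \left(417 + 479 j\right) = -419 - 479 j$)
$u{\left(x,v \right)} = 5 v x$ ($u{\left(x,v \right)} = 5 x v = 5 v x$)
$\left(-105467 + p{\left(-101 \right)}\right) + u{\left(484,146 \right)} = \left(-105467 - -47960\right) + 5 \cdot 146 \cdot 484 = \left(-105467 + \left(-419 + 48379\right)\right) + 353320 = \left(-105467 + 47960\right) + 353320 = -57507 + 353320 = 295813$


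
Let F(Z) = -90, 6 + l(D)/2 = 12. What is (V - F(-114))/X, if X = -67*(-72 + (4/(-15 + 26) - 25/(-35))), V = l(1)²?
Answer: 18018/365887 ≈ 0.049245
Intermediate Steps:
l(D) = 12 (l(D) = -12 + 2*12 = -12 + 24 = 12)
V = 144 (V = 12² = 144)
X = 365887/77 (X = -67*(-72 + (4/11 - 25*(-1/35))) = -67*(-72 + (4*(1/11) + 5/7)) = -67*(-72 + (4/11 + 5/7)) = -67*(-72 + 83/77) = -67*(-5461/77) = 365887/77 ≈ 4751.8)
(V - F(-114))/X = (144 - 1*(-90))/(365887/77) = (144 + 90)*(77/365887) = 234*(77/365887) = 18018/365887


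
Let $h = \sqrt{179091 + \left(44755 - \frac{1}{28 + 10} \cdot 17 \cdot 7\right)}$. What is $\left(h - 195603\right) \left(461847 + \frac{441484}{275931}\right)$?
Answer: $- \frac{8309107600219241}{91977} + \frac{127438346041 \sqrt{323229102}}{10485378} \approx -9.0121 \cdot 10^{10}$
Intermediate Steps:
$h = \frac{\sqrt{323229102}}{38}$ ($h = \sqrt{179091 + \left(44755 - \frac{1}{38} \cdot 17 \cdot 7\right)} = \sqrt{179091 + \left(44755 - \frac{17}{38} \cdot 7\right)} = \sqrt{179091 + \left(44755 - \frac{119}{38}\right)} = \sqrt{179091 + \frac{1700571}{38}} = \sqrt{\frac{8506029}{38}} = \frac{\sqrt{323229102}}{38} \approx 473.12$)
$\left(h - 195603\right) \left(461847 + \frac{441484}{275931}\right) = \left(\frac{\sqrt{323229102}}{38} - 195603\right) \left(461847 + \frac{441484}{275931}\right) = \left(-195603 + \frac{\sqrt{323229102}}{38}\right) \left(461847 + 441484 \cdot \frac{1}{275931}\right) = \left(-195603 + \frac{\sqrt{323229102}}{38}\right) \left(461847 + \frac{441484}{275931}\right) = \left(-195603 + \frac{\sqrt{323229102}}{38}\right) \frac{127438346041}{275931} = - \frac{8309107600219241}{91977} + \frac{127438346041 \sqrt{323229102}}{10485378}$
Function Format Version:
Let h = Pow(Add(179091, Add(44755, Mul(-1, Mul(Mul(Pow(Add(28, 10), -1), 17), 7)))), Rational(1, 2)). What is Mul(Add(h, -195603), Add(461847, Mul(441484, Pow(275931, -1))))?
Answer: Add(Rational(-8309107600219241, 91977), Mul(Rational(127438346041, 10485378), Pow(323229102, Rational(1, 2)))) ≈ -9.0121e+10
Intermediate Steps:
h = Mul(Rational(1, 38), Pow(323229102, Rational(1, 2))) (h = Pow(Add(179091, Add(44755, Mul(-1, Mul(Mul(Pow(38, -1), 17), 7)))), Rational(1, 2)) = Pow(Add(179091, Add(44755, Mul(-1, Mul(Mul(Rational(1, 38), 17), 7)))), Rational(1, 2)) = Pow(Add(179091, Add(44755, Mul(-1, Mul(Rational(17, 38), 7)))), Rational(1, 2)) = Pow(Add(179091, Add(44755, Mul(-1, Rational(119, 38)))), Rational(1, 2)) = Pow(Add(179091, Add(44755, Rational(-119, 38))), Rational(1, 2)) = Pow(Add(179091, Rational(1700571, 38)), Rational(1, 2)) = Pow(Rational(8506029, 38), Rational(1, 2)) = Mul(Rational(1, 38), Pow(323229102, Rational(1, 2))) ≈ 473.12)
Mul(Add(h, -195603), Add(461847, Mul(441484, Pow(275931, -1)))) = Mul(Add(Mul(Rational(1, 38), Pow(323229102, Rational(1, 2))), -195603), Add(461847, Mul(441484, Pow(275931, -1)))) = Mul(Add(-195603, Mul(Rational(1, 38), Pow(323229102, Rational(1, 2)))), Add(461847, Mul(441484, Rational(1, 275931)))) = Mul(Add(-195603, Mul(Rational(1, 38), Pow(323229102, Rational(1, 2)))), Add(461847, Rational(441484, 275931))) = Mul(Add(-195603, Mul(Rational(1, 38), Pow(323229102, Rational(1, 2)))), Rational(127438346041, 275931)) = Add(Rational(-8309107600219241, 91977), Mul(Rational(127438346041, 10485378), Pow(323229102, Rational(1, 2))))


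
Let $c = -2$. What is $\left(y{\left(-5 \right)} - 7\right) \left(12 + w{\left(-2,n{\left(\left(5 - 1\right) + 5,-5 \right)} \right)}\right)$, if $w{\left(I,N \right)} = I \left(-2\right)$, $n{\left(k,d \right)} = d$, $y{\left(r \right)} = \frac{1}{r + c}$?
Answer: $- \frac{800}{7} \approx -114.29$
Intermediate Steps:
$y{\left(r \right)} = \frac{1}{-2 + r}$ ($y{\left(r \right)} = \frac{1}{r - 2} = \frac{1}{-2 + r}$)
$w{\left(I,N \right)} = - 2 I$
$\left(y{\left(-5 \right)} - 7\right) \left(12 + w{\left(-2,n{\left(\left(5 - 1\right) + 5,-5 \right)} \right)}\right) = \left(\frac{1}{-2 - 5} - 7\right) \left(12 - -4\right) = \left(\frac{1}{-7} - 7\right) \left(12 + 4\right) = \left(- \frac{1}{7} - 7\right) 16 = \left(- \frac{50}{7}\right) 16 = - \frac{800}{7}$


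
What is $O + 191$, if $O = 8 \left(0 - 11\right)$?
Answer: $103$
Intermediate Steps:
$O = -88$ ($O = 8 \left(-11\right) = -88$)
$O + 191 = -88 + 191 = 103$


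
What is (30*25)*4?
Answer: 3000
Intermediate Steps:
(30*25)*4 = 750*4 = 3000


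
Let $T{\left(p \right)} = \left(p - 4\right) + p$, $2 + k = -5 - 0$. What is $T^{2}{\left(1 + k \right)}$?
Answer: $256$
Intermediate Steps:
$k = -7$ ($k = -2 - 5 = -7$)
$T{\left(p \right)} = -4 + 2 p$ ($T{\left(p \right)} = \left(-4 + p\right) + p = -4 + 2 p$)
$T^{2}{\left(1 + k \right)} = \left(-4 + 2 \left(1 - 7\right)\right)^{2} = \left(-4 + 2 \left(-6\right)\right)^{2} = \left(-4 - 12\right)^{2} = \left(-16\right)^{2} = 256$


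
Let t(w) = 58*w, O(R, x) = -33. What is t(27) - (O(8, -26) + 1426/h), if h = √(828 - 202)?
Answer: 1599 - 713*√626/313 ≈ 1542.0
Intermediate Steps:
h = √626 ≈ 25.020
t(27) - (O(8, -26) + 1426/h) = 58*27 - (-33 + 1426/(√626)) = 1566 - (-33 + 1426*(√626/626)) = 1566 - (-33 + 713*√626/313) = 1566 + (33 - 713*√626/313) = 1599 - 713*√626/313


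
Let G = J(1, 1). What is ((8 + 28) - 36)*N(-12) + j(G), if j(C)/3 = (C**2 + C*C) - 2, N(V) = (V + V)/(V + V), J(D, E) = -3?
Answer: 48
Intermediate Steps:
G = -3
N(V) = 1 (N(V) = (2*V)/((2*V)) = (2*V)*(1/(2*V)) = 1)
j(C) = -6 + 6*C**2 (j(C) = 3*((C**2 + C*C) - 2) = 3*((C**2 + C**2) - 2) = 3*(2*C**2 - 2) = 3*(-2 + 2*C**2) = -6 + 6*C**2)
((8 + 28) - 36)*N(-12) + j(G) = ((8 + 28) - 36)*1 + (-6 + 6*(-3)**2) = (36 - 36)*1 + (-6 + 6*9) = 0*1 + (-6 + 54) = 0 + 48 = 48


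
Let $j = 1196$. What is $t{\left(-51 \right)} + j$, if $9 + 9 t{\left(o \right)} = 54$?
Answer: $1201$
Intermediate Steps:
$t{\left(o \right)} = 5$ ($t{\left(o \right)} = -1 + \frac{1}{9} \cdot 54 = -1 + 6 = 5$)
$t{\left(-51 \right)} + j = 5 + 1196 = 1201$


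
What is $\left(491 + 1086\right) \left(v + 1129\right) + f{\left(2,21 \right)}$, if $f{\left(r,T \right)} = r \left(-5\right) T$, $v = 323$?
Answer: $2289594$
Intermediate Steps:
$f{\left(r,T \right)} = - 5 T r$ ($f{\left(r,T \right)} = - 5 r T = - 5 T r$)
$\left(491 + 1086\right) \left(v + 1129\right) + f{\left(2,21 \right)} = \left(491 + 1086\right) \left(323 + 1129\right) - 105 \cdot 2 = 1577 \cdot 1452 - 210 = 2289804 - 210 = 2289594$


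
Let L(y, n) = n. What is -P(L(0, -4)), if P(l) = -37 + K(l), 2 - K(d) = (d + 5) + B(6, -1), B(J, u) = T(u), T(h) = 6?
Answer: 42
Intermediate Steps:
B(J, u) = 6
K(d) = -9 - d (K(d) = 2 - ((d + 5) + 6) = 2 - ((5 + d) + 6) = 2 - (11 + d) = 2 + (-11 - d) = -9 - d)
P(l) = -46 - l (P(l) = -37 + (-9 - l) = -46 - l)
-P(L(0, -4)) = -(-46 - 1*(-4)) = -(-46 + 4) = -1*(-42) = 42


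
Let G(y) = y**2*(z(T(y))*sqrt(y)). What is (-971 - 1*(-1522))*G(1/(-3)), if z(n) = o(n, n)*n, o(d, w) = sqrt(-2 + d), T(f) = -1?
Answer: 551/9 ≈ 61.222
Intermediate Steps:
z(n) = n*sqrt(-2 + n) (z(n) = sqrt(-2 + n)*n = n*sqrt(-2 + n))
G(y) = -I*sqrt(3)*y**(5/2) (G(y) = y**2*((-sqrt(-2 - 1))*sqrt(y)) = y**2*((-sqrt(-3))*sqrt(y)) = y**2*((-I*sqrt(3))*sqrt(y)) = y**2*(-I*sqrt(3)*sqrt(y)) = -I*sqrt(3)*y**(5/2))
(-971 - 1*(-1522))*G(1/(-3)) = (-971 - 1*(-1522))*(-I*sqrt(3)*(1/(-3))**(5/2)) = (-971 + 1522)*(-I*sqrt(3)*(-1/3)**(5/2)) = 551*(-I*sqrt(3)*I*sqrt(3)/27) = 551*(1/9) = 551/9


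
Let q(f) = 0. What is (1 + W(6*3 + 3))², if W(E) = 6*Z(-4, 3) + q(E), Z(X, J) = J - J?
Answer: 1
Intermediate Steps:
Z(X, J) = 0
W(E) = 0 (W(E) = 6*0 + 0 = 0 + 0 = 0)
(1 + W(6*3 + 3))² = (1 + 0)² = 1² = 1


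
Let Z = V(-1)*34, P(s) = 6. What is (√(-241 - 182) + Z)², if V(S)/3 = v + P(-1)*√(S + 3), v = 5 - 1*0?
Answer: 9*(170 + 204*√2 + I*√47)² ≈ 1.8916e+6 + 56580.0*I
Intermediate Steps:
v = 5 (v = 5 + 0 = 5)
V(S) = 15 + 18*√(3 + S) (V(S) = 3*(5 + 6*√(S + 3)) = 3*(5 + 6*√(3 + S)) = 15 + 18*√(3 + S))
Z = 510 + 612*√2 (Z = (15 + 18*√(3 - 1))*34 = (15 + 18*√2)*34 = 510 + 612*√2 ≈ 1375.5)
(√(-241 - 182) + Z)² = (√(-241 - 182) + (510 + 612*√2))² = (√(-423) + (510 + 612*√2))² = (3*I*√47 + (510 + 612*√2))² = (510 + 612*√2 + 3*I*√47)²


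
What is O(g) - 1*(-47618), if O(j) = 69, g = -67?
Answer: 47687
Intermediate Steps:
O(g) - 1*(-47618) = 69 - 1*(-47618) = 69 + 47618 = 47687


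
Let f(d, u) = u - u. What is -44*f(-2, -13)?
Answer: 0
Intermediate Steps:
f(d, u) = 0
-44*f(-2, -13) = -44*0 = 0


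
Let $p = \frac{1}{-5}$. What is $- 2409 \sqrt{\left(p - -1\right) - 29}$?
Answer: $- \frac{2409 i \sqrt{705}}{5} \approx - 12793.0 i$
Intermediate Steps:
$p = - \frac{1}{5} \approx -0.2$
$- 2409 \sqrt{\left(p - -1\right) - 29} = - 2409 \sqrt{\left(- \frac{1}{5} - -1\right) - 29} = - 2409 \sqrt{\left(- \frac{1}{5} + 1\right) - 29} = - 2409 \sqrt{\frac{4}{5} - 29} = - 2409 \sqrt{- \frac{141}{5}} = - 2409 \frac{i \sqrt{705}}{5} = - \frac{2409 i \sqrt{705}}{5}$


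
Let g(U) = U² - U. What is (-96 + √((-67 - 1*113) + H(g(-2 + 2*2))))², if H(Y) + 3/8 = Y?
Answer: (384 - I*√2854)²/16 ≈ 9037.6 - 2564.3*I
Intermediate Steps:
H(Y) = -3/8 + Y
(-96 + √((-67 - 1*113) + H(g(-2 + 2*2))))² = (-96 + √((-67 - 1*113) + (-3/8 + (-2 + 2*2)*(-1 + (-2 + 2*2)))))² = (-96 + √((-67 - 113) + (-3/8 + (-2 + 4)*(-1 + (-2 + 4)))))² = (-96 + √(-180 + (-3/8 + 2*(-1 + 2))))² = (-96 + √(-180 + (-3/8 + 2*1)))² = (-96 + √(-180 + (-3/8 + 2)))² = (-96 + √(-180 + 13/8))² = (-96 + √(-1427/8))² = (-96 + I*√2854/4)²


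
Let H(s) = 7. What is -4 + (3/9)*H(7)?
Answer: -5/3 ≈ -1.6667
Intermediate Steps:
-4 + (3/9)*H(7) = -4 + (3/9)*7 = -4 + (3*(⅑))*7 = -4 + (⅓)*7 = -4 + 7/3 = -5/3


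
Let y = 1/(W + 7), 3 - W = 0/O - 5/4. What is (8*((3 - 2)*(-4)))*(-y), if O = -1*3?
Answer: 128/45 ≈ 2.8444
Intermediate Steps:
O = -3
W = 17/4 (W = 3 - (0/(-3) - 5/4) = 3 - (0*(-1/3) - 5*1/4) = 3 - (0 - 5/4) = 3 - 1*(-5/4) = 3 + 5/4 = 17/4 ≈ 4.2500)
y = 4/45 (y = 1/(17/4 + 7) = 1/(45/4) = 4/45 ≈ 0.088889)
(8*((3 - 2)*(-4)))*(-y) = (8*((3 - 2)*(-4)))*(-1*4/45) = (8*(1*(-4)))*(-4/45) = (8*(-4))*(-4/45) = -32*(-4/45) = 128/45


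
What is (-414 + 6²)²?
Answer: 142884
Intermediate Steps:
(-414 + 6²)² = (-414 + 36)² = (-378)² = 142884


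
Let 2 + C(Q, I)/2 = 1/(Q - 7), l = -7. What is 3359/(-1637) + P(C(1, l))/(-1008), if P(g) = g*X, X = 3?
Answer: -3364591/1650096 ≈ -2.0390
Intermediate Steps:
C(Q, I) = -4 + 2/(-7 + Q) (C(Q, I) = -4 + 2/(Q - 7) = -4 + 2/(-7 + Q))
P(g) = 3*g (P(g) = g*3 = 3*g)
3359/(-1637) + P(C(1, l))/(-1008) = 3359/(-1637) + (3*(2*(15 - 2*1)/(-7 + 1)))/(-1008) = 3359*(-1/1637) + (3*(2*(15 - 2)/(-6)))*(-1/1008) = -3359/1637 + (3*(2*(-⅙)*13))*(-1/1008) = -3359/1637 + (3*(-13/3))*(-1/1008) = -3359/1637 - 13*(-1/1008) = -3359/1637 + 13/1008 = -3364591/1650096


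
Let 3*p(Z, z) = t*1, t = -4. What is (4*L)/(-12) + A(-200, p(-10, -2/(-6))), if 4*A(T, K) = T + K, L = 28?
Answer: -179/3 ≈ -59.667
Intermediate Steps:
p(Z, z) = -4/3 (p(Z, z) = (-4*1)/3 = (1/3)*(-4) = -4/3)
A(T, K) = K/4 + T/4 (A(T, K) = (T + K)/4 = (K + T)/4 = K/4 + T/4)
(4*L)/(-12) + A(-200, p(-10, -2/(-6))) = (4*28)/(-12) + ((1/4)*(-4/3) + (1/4)*(-200)) = 112*(-1/12) + (-1/3 - 50) = -28/3 - 151/3 = -179/3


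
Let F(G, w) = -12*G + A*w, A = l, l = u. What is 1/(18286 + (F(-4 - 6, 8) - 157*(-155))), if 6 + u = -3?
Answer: 1/42669 ≈ 2.3436e-5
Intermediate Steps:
u = -9 (u = -6 - 3 = -9)
l = -9
A = -9
F(G, w) = -12*G - 9*w
1/(18286 + (F(-4 - 6, 8) - 157*(-155))) = 1/(18286 + ((-12*(-4 - 6) - 9*8) - 157*(-155))) = 1/(18286 + ((-12*(-10) - 72) + 24335)) = 1/(18286 + ((120 - 72) + 24335)) = 1/(18286 + (48 + 24335)) = 1/(18286 + 24383) = 1/42669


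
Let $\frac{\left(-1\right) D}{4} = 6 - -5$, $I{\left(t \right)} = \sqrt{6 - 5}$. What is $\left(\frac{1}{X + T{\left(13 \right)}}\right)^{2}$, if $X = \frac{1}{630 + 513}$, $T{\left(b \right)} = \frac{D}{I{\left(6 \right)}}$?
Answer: $\frac{1306449}{2529184681} \approx 0.00051655$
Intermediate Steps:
$I{\left(t \right)} = 1$ ($I{\left(t \right)} = \sqrt{1} = 1$)
$D = -44$ ($D = - 4 \left(6 - -5\right) = - 4 \left(6 + 5\right) = \left(-4\right) 11 = -44$)
$T{\left(b \right)} = -44$ ($T{\left(b \right)} = - \frac{44}{1} = \left(-44\right) 1 = -44$)
$X = \frac{1}{1143} \approx 0.00087489$
$\left(\frac{1}{X + T{\left(13 \right)}}\right)^{2} = \left(\frac{1}{\frac{1}{1143} - 44}\right)^{2} = \left(\frac{1}{- \frac{50291}{1143}}\right)^{2} = \left(- \frac{1143}{50291}\right)^{2} = \frac{1306449}{2529184681}$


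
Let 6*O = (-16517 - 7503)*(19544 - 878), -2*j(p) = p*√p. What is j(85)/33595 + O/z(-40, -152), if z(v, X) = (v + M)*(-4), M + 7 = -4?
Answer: -366305 - 17*√85/13438 ≈ -3.6631e+5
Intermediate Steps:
j(p) = -p^(3/2)/2 (j(p) = -p*√p/2 = -p^(3/2)/2)
M = -11 (M = -7 - 4 = -11)
z(v, X) = 44 - 4*v (z(v, X) = (v - 11)*(-4) = (-11 + v)*(-4) = 44 - 4*v)
O = -74726220 (O = ((-16517 - 7503)*(19544 - 878))/6 = (-24020*18666)/6 = (⅙)*(-448357320) = -74726220)
j(85)/33595 + O/z(-40, -152) = -85*√85/2/33595 - 74726220/(44 - 4*(-40)) = -85*√85/2*(1/33595) - 74726220/(44 + 160) = -85*√85/2*(1/33595) - 74726220/204 = -17*√85/13438 - 74726220*1/204 = -17*√85/13438 - 366305 = -366305 - 17*√85/13438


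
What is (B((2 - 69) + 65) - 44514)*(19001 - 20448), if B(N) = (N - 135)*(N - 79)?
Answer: 48354399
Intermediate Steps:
B(N) = (-135 + N)*(-79 + N)
(B((2 - 69) + 65) - 44514)*(19001 - 20448) = ((10665 + ((2 - 69) + 65)**2 - 214*((2 - 69) + 65)) - 44514)*(19001 - 20448) = ((10665 + (-67 + 65)**2 - 214*(-67 + 65)) - 44514)*(-1447) = ((10665 + (-2)**2 - 214*(-2)) - 44514)*(-1447) = ((10665 + 4 + 428) - 44514)*(-1447) = (11097 - 44514)*(-1447) = -33417*(-1447) = 48354399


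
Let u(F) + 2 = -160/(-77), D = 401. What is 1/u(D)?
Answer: 77/6 ≈ 12.833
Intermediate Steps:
u(F) = 6/77 (u(F) = -2 - 160/(-77) = -2 - 160*(-1/77) = -2 + 160/77 = 6/77)
1/u(D) = 1/(6/77) = 77/6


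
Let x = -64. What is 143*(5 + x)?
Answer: -8437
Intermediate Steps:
143*(5 + x) = 143*(5 - 64) = 143*(-59) = -8437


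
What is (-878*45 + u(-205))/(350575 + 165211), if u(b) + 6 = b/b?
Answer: -39515/515786 ≈ -0.076611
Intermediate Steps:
u(b) = -5 (u(b) = -6 + b/b = -6 + 1 = -5)
(-878*45 + u(-205))/(350575 + 165211) = (-878*45 - 5)/(350575 + 165211) = (-39510 - 5)/515786 = -39515*1/515786 = -39515/515786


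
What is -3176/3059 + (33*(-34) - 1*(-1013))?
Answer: -336607/3059 ≈ -110.04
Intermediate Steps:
-3176/3059 + (33*(-34) - 1*(-1013)) = -3176*1/3059 + (-1122 + 1013) = -3176/3059 - 109 = -336607/3059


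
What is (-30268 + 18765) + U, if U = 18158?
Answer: 6655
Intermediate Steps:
(-30268 + 18765) + U = (-30268 + 18765) + 18158 = -11503 + 18158 = 6655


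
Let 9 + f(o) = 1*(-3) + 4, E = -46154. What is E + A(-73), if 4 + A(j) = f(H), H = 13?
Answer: -46166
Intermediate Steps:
f(o) = -8 (f(o) = -9 + (1*(-3) + 4) = -9 + (-3 + 4) = -9 + 1 = -8)
A(j) = -12 (A(j) = -4 - 8 = -12)
E + A(-73) = -46154 - 12 = -46166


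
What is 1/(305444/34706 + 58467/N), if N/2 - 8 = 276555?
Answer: 1371199354/12212726689 ≈ 0.11228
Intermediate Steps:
N = 553126 (N = 16 + 2*276555 = 16 + 553110 = 553126)
1/(305444/34706 + 58467/N) = 1/(305444/34706 + 58467/553126) = 1/(305444*(1/34706) + 58467*(1/553126)) = 1/(152722/17353 + 58467/553126) = 1/(12212726689/1371199354) = 1371199354/12212726689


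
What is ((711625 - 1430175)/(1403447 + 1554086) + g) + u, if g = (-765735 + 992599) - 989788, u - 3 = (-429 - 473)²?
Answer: 149895926489/2957533 ≈ 50683.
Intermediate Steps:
u = 813607 (u = 3 + (-429 - 473)² = 3 + (-902)² = 3 + 813604 = 813607)
g = -762924 (g = 226864 - 989788 = -762924)
((711625 - 1430175)/(1403447 + 1554086) + g) + u = ((711625 - 1430175)/(1403447 + 1554086) - 762924) + 813607 = (-718550/2957533 - 762924) + 813607 = -2256373625042/2957533 + 813607 = 149895926489/2957533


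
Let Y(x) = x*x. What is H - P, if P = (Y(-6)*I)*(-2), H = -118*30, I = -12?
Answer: -4404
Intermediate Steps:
Y(x) = x**2
H = -3540
P = 864 (P = ((-6)**2*(-12))*(-2) = (36*(-12))*(-2) = -432*(-2) = 864)
H - P = -3540 - 1*864 = -3540 - 864 = -4404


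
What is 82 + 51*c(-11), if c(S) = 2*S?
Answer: -1040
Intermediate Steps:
82 + 51*c(-11) = 82 + 51*(2*(-11)) = 82 + 51*(-22) = 82 - 1122 = -1040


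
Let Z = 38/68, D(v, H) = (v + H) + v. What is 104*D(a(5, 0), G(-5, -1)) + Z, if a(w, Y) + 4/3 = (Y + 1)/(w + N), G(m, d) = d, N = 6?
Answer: -406013/1122 ≈ -361.87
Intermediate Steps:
a(w, Y) = -4/3 + (1 + Y)/(6 + w) (a(w, Y) = -4/3 + (Y + 1)/(w + 6) = -4/3 + (1 + Y)/(6 + w))
D(v, H) = H + 2*v (D(v, H) = (H + v) + v = H + 2*v)
Z = 19/34 (Z = 38*(1/68) = 19/34 ≈ 0.55882)
104*D(a(5, 0), G(-5, -1)) + Z = 104*(-1 + 2*((-7 + 0 - 4/3*5)/(6 + 5))) + 19/34 = 104*(-1 + 2*((-7 + 0 - 20/3)/11)) + 19/34 = 104*(-1 + 2*((1/11)*(-41/3))) + 19/34 = 104*(-1 + 2*(-41/33)) + 19/34 = 104*(-1 - 82/33) + 19/34 = 104*(-115/33) + 19/34 = -11960/33 + 19/34 = -406013/1122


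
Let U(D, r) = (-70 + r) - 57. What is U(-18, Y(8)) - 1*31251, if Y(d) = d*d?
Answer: -31314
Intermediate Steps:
Y(d) = d²
U(D, r) = -127 + r
U(-18, Y(8)) - 1*31251 = (-127 + 8²) - 1*31251 = (-127 + 64) - 31251 = -63 - 31251 = -31314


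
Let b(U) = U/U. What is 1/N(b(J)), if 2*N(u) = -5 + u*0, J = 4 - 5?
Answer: -⅖ ≈ -0.40000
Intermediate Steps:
J = -1
b(U) = 1
N(u) = -5/2 (N(u) = (-5 + u*0)/2 = (-5 + 0)/2 = (½)*(-5) = -5/2)
1/N(b(J)) = 1/(-5/2) = -⅖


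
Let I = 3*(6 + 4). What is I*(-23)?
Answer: -690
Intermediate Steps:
I = 30 (I = 3*10 = 30)
I*(-23) = 30*(-23) = -690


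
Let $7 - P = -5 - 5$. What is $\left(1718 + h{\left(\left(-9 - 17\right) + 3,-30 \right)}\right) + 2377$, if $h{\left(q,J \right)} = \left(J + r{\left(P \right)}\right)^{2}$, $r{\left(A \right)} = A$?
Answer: $4264$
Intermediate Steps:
$P = 17$ ($P = 7 - \left(-5 - 5\right) = 7 - -10 = 7 + 10 = 17$)
$h{\left(q,J \right)} = \left(17 + J\right)^{2}$ ($h{\left(q,J \right)} = \left(J + 17\right)^{2} = \left(17 + J\right)^{2}$)
$\left(1718 + h{\left(\left(-9 - 17\right) + 3,-30 \right)}\right) + 2377 = \left(1718 + \left(17 - 30\right)^{2}\right) + 2377 = \left(1718 + \left(-13\right)^{2}\right) + 2377 = \left(1718 + 169\right) + 2377 = 1887 + 2377 = 4264$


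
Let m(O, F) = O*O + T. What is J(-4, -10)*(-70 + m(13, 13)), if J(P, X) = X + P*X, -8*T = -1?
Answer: 11895/4 ≈ 2973.8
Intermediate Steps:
T = ⅛ (T = -⅛*(-1) = ⅛ ≈ 0.12500)
m(O, F) = ⅛ + O² (m(O, F) = O*O + ⅛ = O² + ⅛ = ⅛ + O²)
J(-4, -10)*(-70 + m(13, 13)) = (-10*(1 - 4))*(-70 + (⅛ + 13²)) = (-10*(-3))*(-70 + (⅛ + 169)) = 30*(-70 + 1353/8) = 30*(793/8) = 11895/4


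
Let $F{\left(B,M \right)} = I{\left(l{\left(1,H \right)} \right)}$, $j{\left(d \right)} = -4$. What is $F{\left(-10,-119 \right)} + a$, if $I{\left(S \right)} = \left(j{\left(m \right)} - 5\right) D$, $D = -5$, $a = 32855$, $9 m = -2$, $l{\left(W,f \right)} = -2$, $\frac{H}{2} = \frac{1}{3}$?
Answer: $32900$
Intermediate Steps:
$H = \frac{2}{3} \approx 0.66667$
$m = - \frac{2}{9}$ ($m = \frac{1}{9} \left(-2\right) = - \frac{2}{9} \approx -0.22222$)
$I{\left(S \right)} = 45$ ($I{\left(S \right)} = \left(-4 - 5\right) \left(-5\right) = \left(-9\right) \left(-5\right) = 45$)
$F{\left(B,M \right)} = 45$
$F{\left(-10,-119 \right)} + a = 45 + 32855 = 32900$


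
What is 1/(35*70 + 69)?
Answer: 1/2519 ≈ 0.00039698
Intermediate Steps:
1/(35*70 + 69) = 1/(2450 + 69) = 1/2519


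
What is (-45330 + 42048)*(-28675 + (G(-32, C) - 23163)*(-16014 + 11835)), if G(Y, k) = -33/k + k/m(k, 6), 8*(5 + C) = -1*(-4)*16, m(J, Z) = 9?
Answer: -317743803996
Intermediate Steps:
C = 3 (C = -5 + (-1*(-4)*16)/8 = -5 + (4*16)/8 = -5 + (1/8)*64 = -5 + 8 = 3)
G(Y, k) = -33/k + k/9
(-45330 + 42048)*(-28675 + (G(-32, C) - 23163)*(-16014 + 11835)) = (-45330 + 42048)*(-28675 + ((-33/3 + (1/9)*3) - 23163)*(-16014 + 11835)) = -3282*(-28675 + ((-33*1/3 + 1/3) - 23163)*(-4179)) = -3282*(-28675 + ((-11 + 1/3) - 23163)*(-4179)) = -3282*(-28675 + (-32/3 - 23163)*(-4179)) = -3282*(-28675 - 69521/3*(-4179)) = -3282*(-28675 + 96842753) = -3282*96814078 = -317743803996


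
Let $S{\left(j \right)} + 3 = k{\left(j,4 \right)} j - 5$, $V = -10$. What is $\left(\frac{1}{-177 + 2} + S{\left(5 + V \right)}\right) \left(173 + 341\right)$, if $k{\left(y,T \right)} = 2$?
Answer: $- \frac{1619614}{175} \approx -9254.9$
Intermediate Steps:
$S{\left(j \right)} = -8 + 2 j$ ($S{\left(j \right)} = -3 + \left(2 j - 5\right) = -3 + \left(-5 + 2 j\right) = -8 + 2 j$)
$\left(\frac{1}{-177 + 2} + S{\left(5 + V \right)}\right) \left(173 + 341\right) = \left(\frac{1}{-177 + 2} + \left(-8 + 2 \left(5 - 10\right)\right)\right) \left(173 + 341\right) = \left(\frac{1}{-175} + \left(-8 + 2 \left(-5\right)\right)\right) 514 = \left(- \frac{1}{175} - 18\right) 514 = \left(- \frac{3151}{175}\right) 514 = - \frac{1619614}{175}$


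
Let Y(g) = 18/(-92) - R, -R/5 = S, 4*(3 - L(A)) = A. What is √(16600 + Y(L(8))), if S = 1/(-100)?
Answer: √878127005/230 ≈ 128.84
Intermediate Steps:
L(A) = 3 - A/4
S = -1/100 ≈ -0.010000
R = 1/20 (R = -5*(-1/100) = 1/20 ≈ 0.050000)
Y(g) = -113/460 (Y(g) = 18/(-92) - 1*1/20 = 18*(-1/92) - 1/20 = -9/46 - 1/20 = -113/460)
√(16600 + Y(L(8))) = √(16600 - 113/460) = √(7635887/460) = √878127005/230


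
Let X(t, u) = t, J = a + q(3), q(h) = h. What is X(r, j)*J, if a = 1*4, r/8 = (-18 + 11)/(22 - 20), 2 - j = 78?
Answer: -196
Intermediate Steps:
j = -76 (j = 2 - 1*78 = 2 - 78 = -76)
r = -28 (r = 8*((-18 + 11)/(22 - 20)) = 8*(-7/2) = -28)
a = 4
J = 7 (J = 4 + 3 = 7)
X(r, j)*J = -28*7 = -196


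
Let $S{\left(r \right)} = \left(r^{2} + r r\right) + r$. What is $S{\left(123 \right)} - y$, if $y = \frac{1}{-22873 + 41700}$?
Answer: $\frac{571983086}{18827} \approx 30381.0$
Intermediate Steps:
$y = \frac{1}{18827} \approx 5.3115 \cdot 10^{-5}$
$S{\left(r \right)} = r + 2 r^{2}$ ($S{\left(r \right)} = \left(r^{2} + r^{2}\right) + r = 2 r^{2} + r = r + 2 r^{2}$)
$S{\left(123 \right)} - y = 123 \left(1 + 2 \cdot 123\right) - \frac{1}{18827} = 123 \left(1 + 246\right) - \frac{1}{18827} = 123 \cdot 247 - \frac{1}{18827} = 30381 - \frac{1}{18827} = \frac{571983086}{18827}$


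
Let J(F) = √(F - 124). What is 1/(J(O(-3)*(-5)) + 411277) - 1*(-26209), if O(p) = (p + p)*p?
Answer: 4433220138056364/169148770943 - I*√214/169148770943 ≈ 26209.0 - 8.6484e-11*I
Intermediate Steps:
O(p) = 2*p² (O(p) = (2*p)*p = 2*p²)
J(F) = √(-124 + F)
1/(J(O(-3)*(-5)) + 411277) - 1*(-26209) = 1/(√(-124 + (2*(-3)²)*(-5)) + 411277) - 1*(-26209) = 1/(√(-124 + (2*9)*(-5)) + 411277) + 26209 = 1/(√(-124 + 18*(-5)) + 411277) + 26209 = 1/(√(-124 - 90) + 411277) + 26209 = 1/(√(-214) + 411277) + 26209 = 1/(I*√214 + 411277) + 26209 = 1/(411277 + I*√214) + 26209 = 26209 + 1/(411277 + I*√214)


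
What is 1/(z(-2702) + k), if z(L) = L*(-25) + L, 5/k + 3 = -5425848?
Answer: 5425851/351855585643 ≈ 1.5421e-5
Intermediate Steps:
k = -5/5425851 (k = 5/(-3 - 5425848) = 5/(-5425851) = 5*(-1/5425851) = -5/5425851 ≈ -9.2151e-7)
z(L) = -24*L (z(L) = -25*L + L = -24*L)
1/(z(-2702) + k) = 1/(-24*(-2702) - 5/5425851) = 1/(64848 - 5/5425851) = 1/(351855585643/5425851) = 5425851/351855585643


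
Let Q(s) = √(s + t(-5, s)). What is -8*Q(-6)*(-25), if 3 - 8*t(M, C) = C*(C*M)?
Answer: 150*√30 ≈ 821.58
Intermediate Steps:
t(M, C) = 3/8 - M*C²/8 (t(M, C) = 3/8 - C*C*M/8 = 3/8 - M*C²/8)
Q(s) = √(3/8 + s + 5*s²/8) (Q(s) = √(s + (3/8 - ⅛*(-5)*s²)) = √(s + (3/8 + 5*s²/8)) = √(3/8 + s + 5*s²/8))
-8*Q(-6)*(-25) = -2*√(6 + 10*(-6)² + 16*(-6))*(-25) = -2*√(6 + 10*36 - 96)*(-25) = -2*√(6 + 360 - 96)*(-25) = -2*√270*(-25) = -2*3*√30*(-25) = -6*√30*(-25) = 150*√30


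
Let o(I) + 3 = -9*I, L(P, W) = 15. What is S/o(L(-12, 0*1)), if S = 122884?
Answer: -61442/69 ≈ -890.46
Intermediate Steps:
o(I) = -3 - 9*I
S/o(L(-12, 0*1)) = 122884/(-3 - 9*15) = 122884/(-3 - 135) = 122884/(-138) = 122884*(-1/138) = -61442/69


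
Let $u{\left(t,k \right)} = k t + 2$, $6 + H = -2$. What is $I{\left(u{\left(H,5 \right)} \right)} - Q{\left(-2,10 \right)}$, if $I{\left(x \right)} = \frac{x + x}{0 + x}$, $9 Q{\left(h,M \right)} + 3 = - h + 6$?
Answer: $\frac{13}{9} \approx 1.4444$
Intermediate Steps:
$H = -8$ ($H = -6 - 2 = -8$)
$Q{\left(h,M \right)} = \frac{1}{3} - \frac{h}{9}$ ($Q{\left(h,M \right)} = - \frac{1}{3} + \frac{- h + 6}{9} = - \frac{1}{3} + \frac{6 - h}{9} = - \frac{1}{3} - \left(- \frac{2}{3} + \frac{h}{9}\right) = \frac{1}{3} - \frac{h}{9}$)
$u{\left(t,k \right)} = 2 + k t$
$I{\left(x \right)} = 2$ ($I{\left(x \right)} = \frac{2 x}{x} = 2$)
$I{\left(u{\left(H,5 \right)} \right)} - Q{\left(-2,10 \right)} = 2 - \left(\frac{1}{3} - - \frac{2}{9}\right) = 2 - \left(\frac{1}{3} + \frac{2}{9}\right) = 2 - \frac{5}{9} = \frac{13}{9}$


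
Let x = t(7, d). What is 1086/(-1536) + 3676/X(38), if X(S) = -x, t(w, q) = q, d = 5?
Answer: -941961/1280 ≈ -735.91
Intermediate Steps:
x = 5
X(S) = -5 (X(S) = -1*5 = -5)
1086/(-1536) + 3676/X(38) = 1086/(-1536) + 3676/(-5) = 1086*(-1/1536) + 3676*(-1/5) = -181/256 - 3676/5 = -941961/1280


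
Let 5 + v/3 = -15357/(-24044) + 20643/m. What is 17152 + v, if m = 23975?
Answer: 1411614456343/82350700 ≈ 17142.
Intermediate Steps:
v = -864750057/82350700 (v = -15 + 3*(-15357/(-24044) + 20643/23975) = -15 + 3*(-15357*(-1/24044) + 20643*(1/23975)) = -15 + 3*(15357/24044 + 2949/3425) = -15 + 3*(123503481/82350700) = -15 + 370510443/82350700 = -864750057/82350700 ≈ -10.501)
17152 + v = 17152 - 864750057/82350700 = 1411614456343/82350700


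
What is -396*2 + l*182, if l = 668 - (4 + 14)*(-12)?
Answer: 160096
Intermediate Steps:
l = 884 (l = 668 - 18*(-12) = 668 - 1*(-216) = 668 + 216 = 884)
-396*2 + l*182 = -396*2 + 884*182 = -792 + 160888 = 160096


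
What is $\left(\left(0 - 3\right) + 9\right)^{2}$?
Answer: $36$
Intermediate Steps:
$\left(\left(0 - 3\right) + 9\right)^{2} = \left(-3 + 9\right)^{2} = 6^{2} = 36$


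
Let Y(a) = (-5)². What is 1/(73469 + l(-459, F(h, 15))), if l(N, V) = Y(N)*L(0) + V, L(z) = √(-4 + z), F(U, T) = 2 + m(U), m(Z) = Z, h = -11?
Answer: 3673/269818705 - I/107927482 ≈ 1.3613e-5 - 9.2655e-9*I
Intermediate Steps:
Y(a) = 25
F(U, T) = 2 + U
l(N, V) = V + 50*I (l(N, V) = 25*√(-4 + 0) + V = 25*√(-4) + V = 25*(2*I) + V = 50*I + V = V + 50*I)
1/(73469 + l(-459, F(h, 15))) = 1/(73469 + ((2 - 11) + 50*I)) = 1/(73469 + (-9 + 50*I)) = 1/(73460 + 50*I) = (73460 - 50*I)/5396374100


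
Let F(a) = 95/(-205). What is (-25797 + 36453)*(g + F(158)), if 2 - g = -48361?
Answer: 21129398784/41 ≈ 5.1535e+8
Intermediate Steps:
g = 48363 (g = 2 - 1*(-48361) = 2 + 48361 = 48363)
F(a) = -19/41 (F(a) = 95*(-1/205) = -19/41)
(-25797 + 36453)*(g + F(158)) = (-25797 + 36453)*(48363 - 19/41) = 10656*(1982864/41) = 21129398784/41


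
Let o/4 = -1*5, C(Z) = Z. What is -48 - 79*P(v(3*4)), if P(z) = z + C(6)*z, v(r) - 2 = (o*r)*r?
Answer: 1591486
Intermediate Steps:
o = -20 (o = 4*(-1*5) = 4*(-5) = -20)
v(r) = 2 - 20*r² (v(r) = 2 + (-20*r)*r = 2 - 20*r²)
P(z) = 7*z (P(z) = z + 6*z = 7*z)
-48 - 79*P(v(3*4)) = -48 - 553*(2 - 20*(3*4)²) = -48 - 553*(2 - 20*12²) = -48 - 553*(2 - 20*144) = -48 - 553*(2 - 2880) = -48 - 553*(-2878) = -48 - 79*(-20146) = -48 + 1591534 = 1591486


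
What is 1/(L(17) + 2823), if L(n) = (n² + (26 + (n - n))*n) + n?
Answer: 1/3571 ≈ 0.00028003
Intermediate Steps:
L(n) = n² + 27*n (L(n) = (n² + (26 + 0)*n) + n = (n² + 26*n) + n = n² + 27*n)
1/(L(17) + 2823) = 1/(17*(27 + 17) + 2823) = 1/(17*44 + 2823) = 1/(748 + 2823) = 1/3571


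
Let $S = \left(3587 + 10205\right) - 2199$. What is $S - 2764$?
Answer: $8829$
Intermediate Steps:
$S = 11593$ ($S = 13792 - 2199 = 11593$)
$S - 2764 = 11593 - 2764 = 8829$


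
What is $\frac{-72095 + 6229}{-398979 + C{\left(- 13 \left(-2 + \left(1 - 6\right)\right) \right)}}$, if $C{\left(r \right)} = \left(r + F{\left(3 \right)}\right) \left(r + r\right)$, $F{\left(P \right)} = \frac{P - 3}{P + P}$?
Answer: $\frac{65866}{382417} \approx 0.17224$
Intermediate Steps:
$F{\left(P \right)} = \frac{-3 + P}{2 P}$
$C{\left(r \right)} = 2 r^{2}$ ($C{\left(r \right)} = \left(r + \frac{-3 + 3}{2 \cdot 3}\right) \left(r + r\right) = \left(r + \frac{1}{2} \cdot \frac{1}{3} \cdot 0\right) 2 r = \left(r + 0\right) 2 r = r 2 r = 2 r^{2}$)
$\frac{-72095 + 6229}{-398979 + C{\left(- 13 \left(-2 + \left(1 - 6\right)\right) \right)}} = \frac{-72095 + 6229}{-398979 + 2 \left(- 13 \left(-2 + \left(1 - 6\right)\right)\right)^{2}} = - \frac{65866}{-398979 + 2 \left(- 13 \left(-2 + \left(1 - 6\right)\right)\right)^{2}} = - \frac{65866}{-398979 + 2 \left(- 13 \left(-2 - 5\right)\right)^{2}} = - \frac{65866}{-398979 + 2 \left(\left(-13\right) \left(-7\right)\right)^{2}} = - \frac{65866}{-398979 + 2 \cdot 91^{2}} = - \frac{65866}{-398979 + 2 \cdot 8281} = - \frac{65866}{-398979 + 16562} = - \frac{65866}{-382417} = \left(-65866\right) \left(- \frac{1}{382417}\right) = \frac{65866}{382417}$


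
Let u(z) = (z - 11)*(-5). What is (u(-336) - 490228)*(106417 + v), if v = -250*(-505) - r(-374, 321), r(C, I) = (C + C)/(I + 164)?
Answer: -55123622795799/485 ≈ -1.1366e+11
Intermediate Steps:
r(C, I) = 2*C/(164 + I) (r(C, I) = (2*C)/(164 + I) = 2*C/(164 + I))
u(z) = 55 - 5*z (u(z) = (-11 + z)*(-5) = 55 - 5*z)
v = 61231998/485 (v = -250*(-505) - 2*(-374)/(164 + 321) = 126250 - 2*(-374)/485 = 126250 - 1*(-748/485) = 126250 + 748/485 = 61231998/485 ≈ 1.2625e+5)
(u(-336) - 490228)*(106417 + v) = ((55 - 5*(-336)) - 490228)*(106417 + 61231998/485) = ((55 + 1680) - 490228)*(112844243/485) = (1735 - 490228)*(112844243/485) = -488493*112844243/485 = -55123622795799/485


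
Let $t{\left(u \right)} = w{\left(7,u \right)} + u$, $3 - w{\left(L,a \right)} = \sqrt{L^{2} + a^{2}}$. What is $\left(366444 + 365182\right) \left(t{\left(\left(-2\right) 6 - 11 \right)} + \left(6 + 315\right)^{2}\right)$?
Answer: $75372842146 - 12437642 \sqrt{2} \approx 7.5355 \cdot 10^{10}$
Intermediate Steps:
$w{\left(L,a \right)} = 3 - \sqrt{L^{2} + a^{2}}$
$t{\left(u \right)} = 3 + u - \sqrt{49 + u^{2}}$ ($t{\left(u \right)} = \left(3 - \sqrt{7^{2} + u^{2}}\right) + u = \left(3 - \sqrt{49 + u^{2}}\right) + u = 3 + u - \sqrt{49 + u^{2}}$)
$\left(366444 + 365182\right) \left(t{\left(\left(-2\right) 6 - 11 \right)} + \left(6 + 315\right)^{2}\right) = \left(366444 + 365182\right) \left(\left(3 - 23 - \sqrt{49 + \left(\left(-2\right) 6 - 11\right)^{2}}\right) + \left(6 + 315\right)^{2}\right) = 731626 \left(\left(3 - 23 - \sqrt{49 + \left(-12 - 11\right)^{2}}\right) + 321^{2}\right) = 731626 \left(\left(3 - 23 - \sqrt{49 + \left(-23\right)^{2}}\right) + 103041\right) = 731626 \left(\left(3 - 23 - \sqrt{49 + 529}\right) + 103041\right) = 731626 \left(\left(3 - 23 - \sqrt{578}\right) + 103041\right) = 731626 \left(\left(3 - 23 - 17 \sqrt{2}\right) + 103041\right) = 731626 \left(\left(-20 - 17 \sqrt{2}\right) + 103041\right) = 731626 \left(103021 - 17 \sqrt{2}\right) = 75372842146 - 12437642 \sqrt{2}$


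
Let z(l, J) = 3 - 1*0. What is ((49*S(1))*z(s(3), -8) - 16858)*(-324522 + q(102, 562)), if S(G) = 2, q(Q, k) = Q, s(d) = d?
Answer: 5373692880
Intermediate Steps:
z(l, J) = 3 (z(l, J) = 3 + 0 = 3)
((49*S(1))*z(s(3), -8) - 16858)*(-324522 + q(102, 562)) = ((49*2)*3 - 16858)*(-324522 + 102) = (98*3 - 16858)*(-324420) = (294 - 16858)*(-324420) = -16564*(-324420) = 5373692880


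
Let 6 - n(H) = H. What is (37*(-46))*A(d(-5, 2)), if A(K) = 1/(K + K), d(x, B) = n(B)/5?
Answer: -4255/4 ≈ -1063.8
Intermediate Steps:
n(H) = 6 - H
d(x, B) = 6/5 - B/5 (d(x, B) = (6 - B)/5 = (6 - B)*(⅕) = 6/5 - B/5)
A(K) = 1/(2*K)
(37*(-46))*A(d(-5, 2)) = (37*(-46))*(1/(2*(6/5 - ⅕*2))) = -851/(6/5 - ⅖) = -851/⅘ = -851*5/4 = -1702*5/8 = -4255/4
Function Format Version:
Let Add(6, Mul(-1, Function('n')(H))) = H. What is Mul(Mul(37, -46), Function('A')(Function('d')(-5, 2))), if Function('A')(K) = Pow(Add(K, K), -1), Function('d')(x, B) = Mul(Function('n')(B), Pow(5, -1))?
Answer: Rational(-4255, 4) ≈ -1063.8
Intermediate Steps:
Function('n')(H) = Add(6, Mul(-1, H))
Function('d')(x, B) = Add(Rational(6, 5), Mul(Rational(-1, 5), B)) (Function('d')(x, B) = Mul(Add(6, Mul(-1, B)), Pow(5, -1)) = Mul(Add(6, Mul(-1, B)), Rational(1, 5)) = Add(Rational(6, 5), Mul(Rational(-1, 5), B)))
Function('A')(K) = Mul(Rational(1, 2), Pow(K, -1)) (Function('A')(K) = Pow(Mul(2, K), -1) = Mul(Rational(1, 2), Pow(K, -1)))
Mul(Mul(37, -46), Function('A')(Function('d')(-5, 2))) = Mul(Mul(37, -46), Mul(Rational(1, 2), Pow(Add(Rational(6, 5), Mul(Rational(-1, 5), 2)), -1))) = Mul(-1702, Mul(Rational(1, 2), Pow(Add(Rational(6, 5), Rational(-2, 5)), -1))) = Mul(-1702, Mul(Rational(1, 2), Pow(Rational(4, 5), -1))) = Mul(-1702, Mul(Rational(1, 2), Rational(5, 4))) = Mul(-1702, Rational(5, 8)) = Rational(-4255, 4)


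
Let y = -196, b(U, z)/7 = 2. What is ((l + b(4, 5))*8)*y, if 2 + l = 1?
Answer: -20384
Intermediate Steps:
l = -1 (l = -2 + 1 = -1)
b(U, z) = 14 (b(U, z) = 7*2 = 14)
((l + b(4, 5))*8)*y = ((-1 + 14)*8)*(-196) = (13*8)*(-196) = 104*(-196) = -20384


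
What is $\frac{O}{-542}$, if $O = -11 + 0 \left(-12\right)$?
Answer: $\frac{11}{542} \approx 0.020295$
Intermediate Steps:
$O = -11$ ($O = -11 + 0 = -11$)
$\frac{O}{-542} = - \frac{11}{-542} = \left(-11\right) \left(- \frac{1}{542}\right) = \frac{11}{542}$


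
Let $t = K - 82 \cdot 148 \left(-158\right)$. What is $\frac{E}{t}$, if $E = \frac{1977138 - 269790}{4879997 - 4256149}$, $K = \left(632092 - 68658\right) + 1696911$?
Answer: $\frac{142279}{217194396782} \approx 6.5508 \cdot 10^{-7}$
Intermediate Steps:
$K = 2260345$ ($K = 563434 + 1696911 = 2260345$)
$t = 4177833$ ($t = 2260345 - 82 \cdot 148 \left(-158\right) = 2260345 - 12136 \left(-158\right) = 2260345 - -1917488 = 2260345 + 1917488 = 4177833$)
$E = \frac{426837}{155962}$ ($E = \frac{1977138 - 269790}{623848} = 1707348 \cdot \frac{1}{623848} = \frac{426837}{155962} \approx 2.7368$)
$\frac{E}{t} = \frac{426837}{155962 \cdot 4177833} = \frac{426837}{155962} \cdot \frac{1}{4177833} = \frac{142279}{217194396782}$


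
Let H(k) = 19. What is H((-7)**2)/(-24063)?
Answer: -19/24063 ≈ -0.00078959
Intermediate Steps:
H((-7)**2)/(-24063) = 19/(-24063) = 19*(-1/24063) = -19/24063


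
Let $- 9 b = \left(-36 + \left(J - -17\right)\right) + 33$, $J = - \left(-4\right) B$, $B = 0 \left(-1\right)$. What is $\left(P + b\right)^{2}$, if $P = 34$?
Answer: $\frac{85264}{81} \approx 1052.6$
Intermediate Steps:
$B = 0$
$J = 0$ ($J = - \left(-4\right) 0 = \left(-1\right) 0 = 0$)
$b = - \frac{14}{9}$ ($b = - \frac{\left(-36 + \left(0 - -17\right)\right) + 33}{9} = - \frac{\left(-36 + \left(0 + 17\right)\right) + 33}{9} = - \frac{\left(-36 + 17\right) + 33}{9} = - \frac{-19 + 33}{9} = \left(- \frac{1}{9}\right) 14 = - \frac{14}{9} \approx -1.5556$)
$\left(P + b\right)^{2} = \left(34 - \frac{14}{9}\right)^{2} = \left(\frac{292}{9}\right)^{2} = \frac{85264}{81}$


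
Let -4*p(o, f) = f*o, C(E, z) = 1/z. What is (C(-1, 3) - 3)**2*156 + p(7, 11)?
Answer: 13081/12 ≈ 1090.1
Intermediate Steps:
p(o, f) = -f*o/4
(C(-1, 3) - 3)**2*156 + p(7, 11) = (1/3 - 3)**2*156 - 1/4*11*7 = (1/3 - 3)**2*156 - 77/4 = (-8/3)**2*156 - 77/4 = (64/9)*156 - 77/4 = 3328/3 - 77/4 = 13081/12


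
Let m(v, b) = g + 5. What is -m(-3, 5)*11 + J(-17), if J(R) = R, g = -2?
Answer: -50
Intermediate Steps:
m(v, b) = 3 (m(v, b) = -2 + 5 = 3)
-m(-3, 5)*11 + J(-17) = -1*3*11 - 17 = -3*11 - 17 = -33 - 17 = -50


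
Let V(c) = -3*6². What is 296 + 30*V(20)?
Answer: -2944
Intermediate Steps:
V(c) = -108 (V(c) = -3*36 = -108)
296 + 30*V(20) = 296 + 30*(-108) = 296 - 3240 = -2944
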